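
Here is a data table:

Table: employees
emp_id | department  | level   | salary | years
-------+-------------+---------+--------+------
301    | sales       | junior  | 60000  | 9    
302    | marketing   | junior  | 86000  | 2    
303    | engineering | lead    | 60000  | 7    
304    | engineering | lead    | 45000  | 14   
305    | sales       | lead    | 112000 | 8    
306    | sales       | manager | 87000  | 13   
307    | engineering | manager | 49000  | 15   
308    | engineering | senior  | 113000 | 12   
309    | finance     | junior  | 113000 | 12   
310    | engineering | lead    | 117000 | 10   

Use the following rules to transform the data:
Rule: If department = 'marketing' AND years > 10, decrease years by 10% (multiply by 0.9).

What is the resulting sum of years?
102

Step 1: Find records where department = 'marketing' AND years > 10
Step 2: 0 records match, summing to 0
Step 3: After multiplier: 0 × 0.9 = 0.0
Step 4: Unaffected records sum: 102
Step 5: Final sum = 0.0 + 102 = 102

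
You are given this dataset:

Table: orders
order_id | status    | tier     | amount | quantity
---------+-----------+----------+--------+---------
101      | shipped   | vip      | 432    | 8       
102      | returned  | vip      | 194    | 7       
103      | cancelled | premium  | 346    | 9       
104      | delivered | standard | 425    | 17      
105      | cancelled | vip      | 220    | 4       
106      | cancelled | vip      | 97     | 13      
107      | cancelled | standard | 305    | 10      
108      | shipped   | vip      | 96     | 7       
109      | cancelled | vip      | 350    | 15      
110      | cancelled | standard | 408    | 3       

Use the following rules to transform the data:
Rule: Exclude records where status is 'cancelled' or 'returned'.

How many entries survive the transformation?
3

Step 1: Count records to exclude
  - 6 (cancelled) + 1 (returned) = 7 records
Step 2: Total records: 10
Step 3: Remaining = 10 - 7 = 3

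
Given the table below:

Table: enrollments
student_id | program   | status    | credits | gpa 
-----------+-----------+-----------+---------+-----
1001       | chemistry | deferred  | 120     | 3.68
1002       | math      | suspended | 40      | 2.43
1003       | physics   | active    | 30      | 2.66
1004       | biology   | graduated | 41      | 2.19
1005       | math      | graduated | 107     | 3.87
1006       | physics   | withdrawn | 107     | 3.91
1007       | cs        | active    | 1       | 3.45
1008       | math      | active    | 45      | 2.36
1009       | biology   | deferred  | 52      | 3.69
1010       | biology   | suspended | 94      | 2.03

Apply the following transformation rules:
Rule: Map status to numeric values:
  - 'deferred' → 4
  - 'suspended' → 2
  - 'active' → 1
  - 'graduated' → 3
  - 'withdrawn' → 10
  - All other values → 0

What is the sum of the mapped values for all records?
31

Step 1: Apply mapping to each record
Step 2: Count by status:
  'deferred': 2 records × 4 = 8
  'suspended': 2 records × 2 = 4
  'active': 3 records × 1 = 3
  'graduated': 2 records × 3 = 6
  'withdrawn': 1 records × 10 = 10
Step 3: Sum all mapped values = 31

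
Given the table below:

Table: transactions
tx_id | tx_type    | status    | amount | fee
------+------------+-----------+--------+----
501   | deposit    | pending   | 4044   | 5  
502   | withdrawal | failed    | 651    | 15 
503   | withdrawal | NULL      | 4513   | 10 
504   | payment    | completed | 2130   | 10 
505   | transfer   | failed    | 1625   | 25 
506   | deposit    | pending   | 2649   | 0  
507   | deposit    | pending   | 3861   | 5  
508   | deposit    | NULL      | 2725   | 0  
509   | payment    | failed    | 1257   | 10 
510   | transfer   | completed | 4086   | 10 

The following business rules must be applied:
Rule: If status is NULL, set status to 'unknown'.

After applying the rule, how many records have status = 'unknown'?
2

Step 1: Count records where status IS NULL
Step 2: Found 2 records with NULL status
Step 3: These records will have status set to 'unknown'
Step 4: Records already having status = 'unknown': 0
Step 5: Answer: 2 + 0 = 2 records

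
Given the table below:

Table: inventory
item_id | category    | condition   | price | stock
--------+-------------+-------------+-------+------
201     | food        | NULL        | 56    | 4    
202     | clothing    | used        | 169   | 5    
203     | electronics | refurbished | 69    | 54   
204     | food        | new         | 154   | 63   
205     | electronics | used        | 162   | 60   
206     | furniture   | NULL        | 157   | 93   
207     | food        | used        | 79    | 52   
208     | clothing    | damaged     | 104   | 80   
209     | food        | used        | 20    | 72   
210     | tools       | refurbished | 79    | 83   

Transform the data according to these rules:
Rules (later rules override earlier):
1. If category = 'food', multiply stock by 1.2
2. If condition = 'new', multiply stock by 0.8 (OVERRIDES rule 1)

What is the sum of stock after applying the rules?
579.0

Step 1: Rule 2 takes priority for records with condition = 'new'
  - 1 records: 63 × 0.8 = 50.4
Step 2: Rule 1 applies to remaining records with category = 'food'
  - 3 records: 128 × 1.2 = 153.6
Step 3: Other records unchanged: 375
Step 4: Final sum = 50.4 + 153.6 + 375 = 579.0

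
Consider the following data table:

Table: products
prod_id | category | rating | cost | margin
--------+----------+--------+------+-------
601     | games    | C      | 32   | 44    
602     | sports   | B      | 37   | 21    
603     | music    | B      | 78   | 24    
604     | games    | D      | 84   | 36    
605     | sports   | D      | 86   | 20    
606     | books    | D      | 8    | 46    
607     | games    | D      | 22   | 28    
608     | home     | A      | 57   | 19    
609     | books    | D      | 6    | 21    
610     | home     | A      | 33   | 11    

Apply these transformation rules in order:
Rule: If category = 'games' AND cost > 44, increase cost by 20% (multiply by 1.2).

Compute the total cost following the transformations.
459.8

Step 1: Find records where category = 'games' AND cost > 44
Step 2: 1 records match, summing to 84
Step 3: After multiplier: 84 × 1.2 = 100.8
Step 4: Unaffected records sum: 359
Step 5: Final sum = 100.8 + 359 = 459.8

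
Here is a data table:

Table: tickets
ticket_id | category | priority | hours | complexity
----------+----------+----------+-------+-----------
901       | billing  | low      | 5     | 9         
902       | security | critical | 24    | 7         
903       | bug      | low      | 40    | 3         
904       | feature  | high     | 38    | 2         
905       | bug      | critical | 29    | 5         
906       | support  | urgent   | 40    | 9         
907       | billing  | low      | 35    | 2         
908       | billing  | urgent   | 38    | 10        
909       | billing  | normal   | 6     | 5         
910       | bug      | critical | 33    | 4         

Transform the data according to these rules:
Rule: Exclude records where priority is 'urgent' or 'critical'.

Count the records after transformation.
5

Step 1: Count records to exclude
  - 2 (urgent) + 3 (critical) = 5 records
Step 2: Total records: 10
Step 3: Remaining = 10 - 5 = 5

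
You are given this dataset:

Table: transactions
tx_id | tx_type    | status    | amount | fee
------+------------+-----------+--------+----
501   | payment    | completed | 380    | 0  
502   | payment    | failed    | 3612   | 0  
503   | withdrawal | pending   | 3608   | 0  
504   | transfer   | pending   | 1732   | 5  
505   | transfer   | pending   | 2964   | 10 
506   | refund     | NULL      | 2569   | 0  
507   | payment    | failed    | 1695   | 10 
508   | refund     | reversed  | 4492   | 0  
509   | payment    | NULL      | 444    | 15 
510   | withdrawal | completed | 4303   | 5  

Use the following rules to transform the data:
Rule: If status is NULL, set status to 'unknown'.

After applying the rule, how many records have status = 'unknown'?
2

Step 1: Count records where status IS NULL
Step 2: Found 2 records with NULL status
Step 3: These records will have status set to 'unknown'
Step 4: Records already having status = 'unknown': 0
Step 5: Answer: 2 + 0 = 2 records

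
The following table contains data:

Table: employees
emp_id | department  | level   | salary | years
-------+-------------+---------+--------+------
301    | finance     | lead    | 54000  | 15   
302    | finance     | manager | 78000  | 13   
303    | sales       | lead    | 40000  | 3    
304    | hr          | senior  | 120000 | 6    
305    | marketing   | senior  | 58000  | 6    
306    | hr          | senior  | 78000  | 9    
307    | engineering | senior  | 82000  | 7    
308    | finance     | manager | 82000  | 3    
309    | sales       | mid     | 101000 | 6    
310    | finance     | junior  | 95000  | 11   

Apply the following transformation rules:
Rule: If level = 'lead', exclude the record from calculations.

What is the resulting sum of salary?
694000

Step 1: Identify records where level = 'lead'
Step 2: The excluded records sum to 94000
Step 3: Original total salary = 788000
Step 4: Remaining total = 788000 - 94000 = 694000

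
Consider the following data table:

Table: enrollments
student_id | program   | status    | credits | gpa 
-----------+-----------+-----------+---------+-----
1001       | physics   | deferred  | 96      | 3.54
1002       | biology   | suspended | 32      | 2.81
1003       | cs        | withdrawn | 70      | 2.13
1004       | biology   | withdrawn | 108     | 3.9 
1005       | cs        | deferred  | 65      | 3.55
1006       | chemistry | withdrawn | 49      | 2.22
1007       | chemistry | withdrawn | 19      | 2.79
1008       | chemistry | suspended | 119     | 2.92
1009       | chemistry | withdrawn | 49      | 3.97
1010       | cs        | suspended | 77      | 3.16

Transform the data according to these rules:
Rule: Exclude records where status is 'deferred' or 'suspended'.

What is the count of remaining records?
5

Step 1: Count records to exclude
  - 2 (deferred) + 3 (suspended) = 5 records
Step 2: Total records: 10
Step 3: Remaining = 10 - 5 = 5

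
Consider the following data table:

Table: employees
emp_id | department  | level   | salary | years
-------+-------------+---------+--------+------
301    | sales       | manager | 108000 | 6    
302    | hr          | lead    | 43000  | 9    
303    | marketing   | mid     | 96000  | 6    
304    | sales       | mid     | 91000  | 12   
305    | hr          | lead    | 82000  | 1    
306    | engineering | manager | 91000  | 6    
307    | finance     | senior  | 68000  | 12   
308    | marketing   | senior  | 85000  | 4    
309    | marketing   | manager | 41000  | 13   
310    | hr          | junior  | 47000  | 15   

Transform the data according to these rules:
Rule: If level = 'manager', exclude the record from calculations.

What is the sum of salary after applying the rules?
512000

Step 1: Identify records where level = 'manager'
Step 2: The excluded records sum to 240000
Step 3: Original total salary = 752000
Step 4: Remaining total = 752000 - 240000 = 512000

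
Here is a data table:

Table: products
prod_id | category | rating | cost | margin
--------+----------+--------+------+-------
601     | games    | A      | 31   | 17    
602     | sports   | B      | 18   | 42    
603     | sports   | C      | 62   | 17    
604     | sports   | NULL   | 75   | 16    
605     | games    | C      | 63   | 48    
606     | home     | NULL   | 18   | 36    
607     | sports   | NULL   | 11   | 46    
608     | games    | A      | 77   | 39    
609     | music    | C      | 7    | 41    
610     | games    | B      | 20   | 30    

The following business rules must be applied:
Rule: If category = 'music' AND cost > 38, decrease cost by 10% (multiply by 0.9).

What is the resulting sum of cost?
382

Step 1: Find records where category = 'music' AND cost > 38
Step 2: 0 records match, summing to 0
Step 3: After multiplier: 0 × 0.9 = 0.0
Step 4: Unaffected records sum: 382
Step 5: Final sum = 0.0 + 382 = 382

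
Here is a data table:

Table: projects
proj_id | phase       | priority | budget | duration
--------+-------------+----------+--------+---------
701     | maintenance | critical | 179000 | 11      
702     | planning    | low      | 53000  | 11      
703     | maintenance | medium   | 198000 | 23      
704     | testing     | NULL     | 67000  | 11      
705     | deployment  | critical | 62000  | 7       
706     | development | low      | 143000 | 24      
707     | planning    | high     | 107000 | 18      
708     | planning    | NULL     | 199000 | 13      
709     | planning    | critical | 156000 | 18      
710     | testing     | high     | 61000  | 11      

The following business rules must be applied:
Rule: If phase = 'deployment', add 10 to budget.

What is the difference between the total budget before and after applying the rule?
10

Step 1: Original sum of budget = 1225000
Step 2: 1 records have phase = 'deployment'
Step 3: Each affected record changes by 10
Step 4: Total change = 1 × 10 = 10
Step 5: New sum = 1225000 + 10 = 1225010
Step 6: Difference = |1225010 - 1225000| = 10
        (Sum increased by 10)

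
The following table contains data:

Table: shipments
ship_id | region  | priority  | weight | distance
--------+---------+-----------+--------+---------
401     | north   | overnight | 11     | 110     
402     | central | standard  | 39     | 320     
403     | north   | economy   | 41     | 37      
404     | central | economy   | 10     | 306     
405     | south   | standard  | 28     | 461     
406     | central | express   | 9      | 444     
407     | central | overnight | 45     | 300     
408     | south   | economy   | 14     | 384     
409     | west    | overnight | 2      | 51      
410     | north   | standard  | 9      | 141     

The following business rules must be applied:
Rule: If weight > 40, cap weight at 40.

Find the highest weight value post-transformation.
40

Step 1: Original maximum weight = 45
Step 2: Apply cap at 40
Step 3: 2 records had weight > 40 and were capped
Step 4: Maximum after transformation = 40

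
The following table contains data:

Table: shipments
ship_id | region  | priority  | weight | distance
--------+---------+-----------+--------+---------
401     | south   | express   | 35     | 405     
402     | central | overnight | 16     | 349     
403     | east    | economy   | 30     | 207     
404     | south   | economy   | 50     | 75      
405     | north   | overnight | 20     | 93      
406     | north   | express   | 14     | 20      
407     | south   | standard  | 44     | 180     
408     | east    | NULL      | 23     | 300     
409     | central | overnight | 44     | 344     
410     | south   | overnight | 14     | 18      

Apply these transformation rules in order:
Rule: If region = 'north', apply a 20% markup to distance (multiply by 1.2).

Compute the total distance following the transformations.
2013.6

Step 1: Records with region = 'north' have total distance = 113
Step 2: Apply multiplier: 113 × 1.2 = 135.6
Step 3: Other records total: 1878
Step 4: Final sum = 135.6 + 1878 = 2013.6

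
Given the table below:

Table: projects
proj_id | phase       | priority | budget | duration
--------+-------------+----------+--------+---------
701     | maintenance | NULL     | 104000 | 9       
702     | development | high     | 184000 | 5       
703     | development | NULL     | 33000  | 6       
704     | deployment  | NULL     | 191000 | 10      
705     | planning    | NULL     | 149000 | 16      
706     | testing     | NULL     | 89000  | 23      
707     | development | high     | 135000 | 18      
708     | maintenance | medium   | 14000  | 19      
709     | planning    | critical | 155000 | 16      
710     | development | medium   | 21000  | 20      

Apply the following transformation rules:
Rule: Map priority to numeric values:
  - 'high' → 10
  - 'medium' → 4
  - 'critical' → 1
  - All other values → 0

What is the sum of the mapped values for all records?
29

Step 1: Apply mapping to each record
Step 2: Count by status:
  'high': 2 records × 10 = 20
  'medium': 2 records × 4 = 8
  'critical': 1 records × 1 = 1
Step 3: Sum all mapped values = 29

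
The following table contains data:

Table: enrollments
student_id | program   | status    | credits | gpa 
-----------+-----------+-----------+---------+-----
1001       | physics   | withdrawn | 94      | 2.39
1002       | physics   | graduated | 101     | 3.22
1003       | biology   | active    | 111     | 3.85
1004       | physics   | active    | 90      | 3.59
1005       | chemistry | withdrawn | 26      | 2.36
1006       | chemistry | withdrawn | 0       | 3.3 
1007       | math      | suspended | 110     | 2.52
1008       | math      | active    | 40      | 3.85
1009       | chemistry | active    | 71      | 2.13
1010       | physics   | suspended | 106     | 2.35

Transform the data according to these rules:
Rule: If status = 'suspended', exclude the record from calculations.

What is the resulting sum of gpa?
24.69

Step 1: Identify records where status = 'suspended'
Step 2: The excluded records sum to 4.87
Step 3: Original total gpa = 29.56
Step 4: Remaining total = 29.56 - 4.87 = 24.69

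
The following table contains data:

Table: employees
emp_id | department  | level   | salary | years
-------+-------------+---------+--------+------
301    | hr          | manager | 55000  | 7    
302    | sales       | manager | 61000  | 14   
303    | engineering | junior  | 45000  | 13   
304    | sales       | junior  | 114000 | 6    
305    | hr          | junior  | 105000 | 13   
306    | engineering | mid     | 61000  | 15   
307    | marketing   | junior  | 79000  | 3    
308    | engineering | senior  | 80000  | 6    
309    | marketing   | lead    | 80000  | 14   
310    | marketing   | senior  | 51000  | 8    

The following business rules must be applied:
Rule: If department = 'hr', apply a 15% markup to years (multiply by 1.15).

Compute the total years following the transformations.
102.0

Step 1: Records with department = 'hr' have total years = 20
Step 2: Apply multiplier: 20 × 1.15 = 23.0
Step 3: Other records total: 79
Step 4: Final sum = 23.0 + 79 = 102.0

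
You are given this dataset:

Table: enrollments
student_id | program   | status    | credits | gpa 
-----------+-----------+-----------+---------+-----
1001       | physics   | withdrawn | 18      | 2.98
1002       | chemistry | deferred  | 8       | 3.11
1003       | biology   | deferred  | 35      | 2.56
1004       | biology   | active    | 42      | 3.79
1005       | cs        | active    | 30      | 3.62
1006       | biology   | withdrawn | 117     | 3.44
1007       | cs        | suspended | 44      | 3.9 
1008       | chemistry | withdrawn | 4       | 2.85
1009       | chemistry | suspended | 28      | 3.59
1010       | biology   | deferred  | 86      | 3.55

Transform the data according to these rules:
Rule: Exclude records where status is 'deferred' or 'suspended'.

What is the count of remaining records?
5

Step 1: Count records to exclude
  - 3 (deferred) + 2 (suspended) = 5 records
Step 2: Total records: 10
Step 3: Remaining = 10 - 5 = 5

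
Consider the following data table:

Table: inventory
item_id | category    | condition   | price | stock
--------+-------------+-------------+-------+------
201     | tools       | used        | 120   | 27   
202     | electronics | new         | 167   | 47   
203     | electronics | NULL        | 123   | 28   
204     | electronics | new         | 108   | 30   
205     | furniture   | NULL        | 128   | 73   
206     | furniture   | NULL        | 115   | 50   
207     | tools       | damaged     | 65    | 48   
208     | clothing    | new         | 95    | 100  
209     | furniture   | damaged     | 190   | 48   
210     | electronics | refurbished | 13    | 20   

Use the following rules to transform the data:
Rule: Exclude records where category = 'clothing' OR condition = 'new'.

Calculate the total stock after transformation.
294

Step 1: Find records where category = 'clothing' OR condition = 'new'
Step 2: 3 records match, summing to 177
Step 3: Original sum: 471
Step 4: Remaining sum = 471 - 177 = 294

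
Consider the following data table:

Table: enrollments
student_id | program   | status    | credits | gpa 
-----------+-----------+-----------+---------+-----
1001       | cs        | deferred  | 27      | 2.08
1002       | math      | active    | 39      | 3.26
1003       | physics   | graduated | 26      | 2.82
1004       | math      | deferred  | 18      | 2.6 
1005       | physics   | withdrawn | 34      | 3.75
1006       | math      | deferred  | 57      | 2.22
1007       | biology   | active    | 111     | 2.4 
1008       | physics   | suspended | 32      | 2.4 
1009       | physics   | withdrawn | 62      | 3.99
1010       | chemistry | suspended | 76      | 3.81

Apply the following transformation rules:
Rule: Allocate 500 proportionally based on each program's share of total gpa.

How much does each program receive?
biology: 40.91, chemistry: 64.95, cs: 35.46, math: 137.74, physics: 220.93

Step 1: Calculate total gpa = 29.33
Step 2: Calculate each program's proportion:
  biology: 2.4/29.33 = 8.18% → 40.91
  chemistry: 3.81/29.33 = 12.99% → 64.95
  cs: 2.08/29.33 = 7.09% → 35.46
  math: 8.08/29.33 = 27.55% → 137.74
  physics: 12.96/29.33 = 44.19% → 220.93
Step 3: Verify: sum of allocations ≈ 500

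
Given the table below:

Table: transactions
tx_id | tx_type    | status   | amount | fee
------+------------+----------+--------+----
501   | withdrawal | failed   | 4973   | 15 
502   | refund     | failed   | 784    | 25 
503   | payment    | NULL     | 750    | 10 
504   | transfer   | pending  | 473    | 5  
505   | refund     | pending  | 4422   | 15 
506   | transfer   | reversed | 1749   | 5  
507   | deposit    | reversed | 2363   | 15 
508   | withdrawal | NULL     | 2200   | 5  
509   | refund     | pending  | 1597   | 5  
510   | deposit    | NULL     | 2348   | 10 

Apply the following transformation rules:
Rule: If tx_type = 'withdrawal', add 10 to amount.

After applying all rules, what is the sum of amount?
21679

Step 1: Count records where tx_type = 'withdrawal': 2
Step 2: Total bonus added: 2 × 10 = 20
Step 3: Original sum of amount: 21659
Step 4: Final sum = 21659 + 20 = 21679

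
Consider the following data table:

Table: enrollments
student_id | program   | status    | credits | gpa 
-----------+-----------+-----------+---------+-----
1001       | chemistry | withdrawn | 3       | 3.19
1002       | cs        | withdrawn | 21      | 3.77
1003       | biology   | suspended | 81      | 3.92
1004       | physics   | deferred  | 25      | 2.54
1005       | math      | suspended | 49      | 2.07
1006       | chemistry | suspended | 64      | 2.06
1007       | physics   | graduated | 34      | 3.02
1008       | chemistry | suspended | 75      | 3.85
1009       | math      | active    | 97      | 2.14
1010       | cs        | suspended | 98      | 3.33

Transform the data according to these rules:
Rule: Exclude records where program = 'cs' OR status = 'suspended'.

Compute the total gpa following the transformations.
10.89

Step 1: Find records where program = 'cs' OR status = 'suspended'
Step 2: 6 records match, summing to 19.0
Step 3: Original sum: 29.89
Step 4: Remaining sum = 29.89 - 19.0 = 10.89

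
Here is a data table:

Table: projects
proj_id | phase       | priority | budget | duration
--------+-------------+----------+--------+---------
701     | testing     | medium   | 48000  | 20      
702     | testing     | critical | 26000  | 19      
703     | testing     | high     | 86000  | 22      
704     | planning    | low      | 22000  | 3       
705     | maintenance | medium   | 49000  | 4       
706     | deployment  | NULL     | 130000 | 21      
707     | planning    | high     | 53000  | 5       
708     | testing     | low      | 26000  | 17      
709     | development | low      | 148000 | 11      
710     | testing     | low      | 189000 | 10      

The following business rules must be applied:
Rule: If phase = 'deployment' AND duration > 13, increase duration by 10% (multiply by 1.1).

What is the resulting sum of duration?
134.1

Step 1: Find records where phase = 'deployment' AND duration > 13
Step 2: 1 records match, summing to 21
Step 3: After multiplier: 21 × 1.1 = 23.1
Step 4: Unaffected records sum: 111
Step 5: Final sum = 23.1 + 111 = 134.1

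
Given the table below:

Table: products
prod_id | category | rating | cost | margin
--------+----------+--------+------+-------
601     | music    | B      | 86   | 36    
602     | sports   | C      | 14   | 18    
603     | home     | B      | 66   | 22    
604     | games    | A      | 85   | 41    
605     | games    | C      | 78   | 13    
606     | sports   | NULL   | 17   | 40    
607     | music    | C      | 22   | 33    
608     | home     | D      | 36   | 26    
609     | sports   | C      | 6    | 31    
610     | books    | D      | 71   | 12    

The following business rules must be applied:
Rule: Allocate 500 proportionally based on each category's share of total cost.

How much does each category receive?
books: 73.8, games: 169.44, home: 106.03, music: 112.27, sports: 38.46

Step 1: Calculate total cost = 481
Step 2: Calculate each category's proportion:
  books: 71/481 = 14.76% → 73.8
  games: 163/481 = 33.89% → 169.44
  home: 102/481 = 21.21% → 106.03
  music: 108/481 = 22.45% → 112.27
  sports: 37/481 = 7.69% → 38.46
Step 3: Verify: sum of allocations ≈ 500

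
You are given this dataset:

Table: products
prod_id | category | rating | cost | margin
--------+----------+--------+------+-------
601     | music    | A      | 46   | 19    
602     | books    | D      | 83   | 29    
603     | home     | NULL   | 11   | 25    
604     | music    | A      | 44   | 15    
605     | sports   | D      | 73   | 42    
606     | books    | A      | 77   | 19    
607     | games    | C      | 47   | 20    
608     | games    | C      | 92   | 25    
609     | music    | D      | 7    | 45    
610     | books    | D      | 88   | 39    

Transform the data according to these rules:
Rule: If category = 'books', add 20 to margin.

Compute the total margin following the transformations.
338

Step 1: Count records where category = 'books': 3
Step 2: Total bonus added: 3 × 20 = 60
Step 3: Original sum of margin: 278
Step 4: Final sum = 278 + 60 = 338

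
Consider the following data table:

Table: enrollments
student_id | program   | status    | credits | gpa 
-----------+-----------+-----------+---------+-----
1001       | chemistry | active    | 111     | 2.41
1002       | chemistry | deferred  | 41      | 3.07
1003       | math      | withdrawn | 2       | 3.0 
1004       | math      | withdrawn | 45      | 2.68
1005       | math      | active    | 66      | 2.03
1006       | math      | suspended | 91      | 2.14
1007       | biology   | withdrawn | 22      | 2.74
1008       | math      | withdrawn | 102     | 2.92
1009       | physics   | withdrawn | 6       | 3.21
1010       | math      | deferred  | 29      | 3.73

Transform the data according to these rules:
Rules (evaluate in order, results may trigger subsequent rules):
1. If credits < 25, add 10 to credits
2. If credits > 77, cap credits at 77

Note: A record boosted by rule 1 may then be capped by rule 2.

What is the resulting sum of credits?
472

Step 1: Apply rule 1 to records with credits < 25
  - 3 records get bonus of 10
  - Of these, 0 records then exceed 77 and get capped
Step 2: Apply rule 2 to records with credits > 77
  - 3 records (original) are capped
Step 3: Calculate final sum = 472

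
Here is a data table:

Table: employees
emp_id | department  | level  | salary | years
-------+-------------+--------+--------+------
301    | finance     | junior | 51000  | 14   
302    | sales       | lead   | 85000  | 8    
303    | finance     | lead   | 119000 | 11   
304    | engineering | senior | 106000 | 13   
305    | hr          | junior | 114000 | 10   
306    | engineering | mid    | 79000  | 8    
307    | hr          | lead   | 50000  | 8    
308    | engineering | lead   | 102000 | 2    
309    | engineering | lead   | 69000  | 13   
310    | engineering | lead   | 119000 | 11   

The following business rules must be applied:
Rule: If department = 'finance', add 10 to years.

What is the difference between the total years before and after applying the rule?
20

Step 1: Original sum of years = 98
Step 2: 2 records have department = 'finance'
Step 3: Each affected record changes by 10
Step 4: Total change = 2 × 10 = 20
Step 5: New sum = 98 + 20 = 118
Step 6: Difference = |118 - 98| = 20
        (Sum increased by 20)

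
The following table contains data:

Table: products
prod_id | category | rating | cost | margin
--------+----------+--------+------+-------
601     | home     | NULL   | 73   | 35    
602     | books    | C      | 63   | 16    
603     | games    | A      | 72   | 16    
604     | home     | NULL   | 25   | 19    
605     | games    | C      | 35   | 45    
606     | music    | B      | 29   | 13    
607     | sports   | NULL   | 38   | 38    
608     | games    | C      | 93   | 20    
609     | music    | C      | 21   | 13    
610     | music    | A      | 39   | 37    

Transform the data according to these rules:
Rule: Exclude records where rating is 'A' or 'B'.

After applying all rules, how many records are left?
7

Step 1: Count records to exclude
  - 2 (A) + 1 (B) = 3 records
Step 2: Total records: 10
Step 3: Remaining = 10 - 3 = 7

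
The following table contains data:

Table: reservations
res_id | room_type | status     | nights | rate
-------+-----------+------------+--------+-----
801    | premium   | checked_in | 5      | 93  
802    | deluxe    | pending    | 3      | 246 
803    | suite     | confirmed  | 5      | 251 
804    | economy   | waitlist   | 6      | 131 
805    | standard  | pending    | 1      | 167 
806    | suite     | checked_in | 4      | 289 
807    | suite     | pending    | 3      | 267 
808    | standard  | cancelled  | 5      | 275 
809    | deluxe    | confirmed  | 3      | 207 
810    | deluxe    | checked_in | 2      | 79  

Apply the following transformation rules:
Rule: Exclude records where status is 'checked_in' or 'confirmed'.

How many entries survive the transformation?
5

Step 1: Count records to exclude
  - 3 (checked_in) + 2 (confirmed) = 5 records
Step 2: Total records: 10
Step 3: Remaining = 10 - 5 = 5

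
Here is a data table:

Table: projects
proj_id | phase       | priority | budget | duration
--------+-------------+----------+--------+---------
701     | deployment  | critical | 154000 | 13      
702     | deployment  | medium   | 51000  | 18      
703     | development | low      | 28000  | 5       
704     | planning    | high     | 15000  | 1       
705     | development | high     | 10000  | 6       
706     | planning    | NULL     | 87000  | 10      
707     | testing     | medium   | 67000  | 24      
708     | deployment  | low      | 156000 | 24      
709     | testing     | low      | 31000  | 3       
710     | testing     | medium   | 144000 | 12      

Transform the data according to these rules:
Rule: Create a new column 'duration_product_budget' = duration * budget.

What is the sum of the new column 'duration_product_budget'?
11178000

Step 1: For each record, compute duration * budget
Example calculations:
  13 * 154000 = 2002000
  18 * 51000 = 918000
  5 * 28000 = 140000
  ...
Step 2: Sum all derived values
Step 3: Total = 11178000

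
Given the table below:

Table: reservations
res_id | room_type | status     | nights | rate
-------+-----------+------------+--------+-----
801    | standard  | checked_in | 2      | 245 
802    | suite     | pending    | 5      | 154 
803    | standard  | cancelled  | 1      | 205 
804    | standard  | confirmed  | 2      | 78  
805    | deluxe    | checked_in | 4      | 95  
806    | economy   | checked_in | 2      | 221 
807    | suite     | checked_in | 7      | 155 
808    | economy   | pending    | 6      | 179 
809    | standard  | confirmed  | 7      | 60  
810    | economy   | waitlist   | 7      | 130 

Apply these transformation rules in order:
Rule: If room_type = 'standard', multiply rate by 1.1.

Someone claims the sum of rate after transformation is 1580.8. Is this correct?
Yes, the result is correct.

Step 1: Calculate the correct sum after transformation
Step 2: Apply multiplier 1.1 to records where room_type = 'standard'
Step 3: Correct result = 1580.8
Step 4: Claimed result = 1580.8
Step 5: 1580.8 = 1580.8 ✓
Conclusion: The claimed result is correct.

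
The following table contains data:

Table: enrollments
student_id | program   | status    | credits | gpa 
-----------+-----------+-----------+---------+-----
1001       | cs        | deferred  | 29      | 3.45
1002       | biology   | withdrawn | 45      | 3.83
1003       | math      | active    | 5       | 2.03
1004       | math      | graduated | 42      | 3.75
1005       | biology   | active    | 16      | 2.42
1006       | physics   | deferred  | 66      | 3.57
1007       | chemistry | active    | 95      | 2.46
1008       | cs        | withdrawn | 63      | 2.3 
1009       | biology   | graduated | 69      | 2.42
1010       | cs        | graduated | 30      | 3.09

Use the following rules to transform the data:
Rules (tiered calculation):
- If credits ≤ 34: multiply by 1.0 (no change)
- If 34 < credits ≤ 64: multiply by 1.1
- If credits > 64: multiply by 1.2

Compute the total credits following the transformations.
521.0

Step 1: Tier 1 (credits ≤ 34): 4 records, sum = 80 × 1.0 = 80.0
Step 2: Tier 2 (34 < credits ≤ 64): 3 records, sum = 150 × 1.1 = 165.0
Step 3: Tier 3 (credits > 64): 3 records, sum = 230 × 1.2 = 276.0
Step 4: Final sum = 80.0 + 165.0 + 276.0 = 521.0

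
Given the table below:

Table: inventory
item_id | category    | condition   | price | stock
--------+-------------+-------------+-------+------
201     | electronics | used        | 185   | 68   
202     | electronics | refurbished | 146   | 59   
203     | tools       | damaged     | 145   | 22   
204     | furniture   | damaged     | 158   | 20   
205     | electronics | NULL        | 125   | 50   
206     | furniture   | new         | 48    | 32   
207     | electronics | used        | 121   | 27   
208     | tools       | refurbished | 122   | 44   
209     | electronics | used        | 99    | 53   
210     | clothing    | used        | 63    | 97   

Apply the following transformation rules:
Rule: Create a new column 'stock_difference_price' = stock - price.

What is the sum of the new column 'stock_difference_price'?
-740

Step 1: For each record, compute stock - price
Example calculations:
  68 - 185 = -117
  59 - 146 = -87
  22 - 145 = -123
  ...
Step 2: Sum all derived values
Step 3: Total = -740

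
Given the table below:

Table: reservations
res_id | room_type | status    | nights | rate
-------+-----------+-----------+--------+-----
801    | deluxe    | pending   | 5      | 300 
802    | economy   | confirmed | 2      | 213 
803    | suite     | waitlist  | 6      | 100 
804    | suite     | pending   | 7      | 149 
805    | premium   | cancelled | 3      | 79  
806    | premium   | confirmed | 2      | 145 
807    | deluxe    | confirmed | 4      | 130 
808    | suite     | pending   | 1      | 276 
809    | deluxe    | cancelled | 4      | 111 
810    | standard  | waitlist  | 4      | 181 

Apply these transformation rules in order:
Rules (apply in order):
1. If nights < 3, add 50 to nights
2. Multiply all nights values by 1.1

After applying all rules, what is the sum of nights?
206.8

Step 1: Apply Rule 1 - Add 50 to records with nights < 3
  - 3 records affected: 5 + (3 × 50) = 155
  - Unaffected records: 33
  - Sum after Rule 1: 188
Step 2: Apply Rule 2 - Multiply all by 1.1
  - 188 × 1.1 = 206.8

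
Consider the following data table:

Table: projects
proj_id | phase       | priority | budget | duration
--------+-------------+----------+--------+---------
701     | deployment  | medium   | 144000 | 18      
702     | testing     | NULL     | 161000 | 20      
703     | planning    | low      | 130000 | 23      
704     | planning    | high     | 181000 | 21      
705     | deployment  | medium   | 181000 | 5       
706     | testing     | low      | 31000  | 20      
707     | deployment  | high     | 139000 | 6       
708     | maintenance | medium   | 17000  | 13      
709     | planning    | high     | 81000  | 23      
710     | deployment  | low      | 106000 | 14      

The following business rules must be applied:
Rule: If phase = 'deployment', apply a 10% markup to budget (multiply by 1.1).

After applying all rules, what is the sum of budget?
1228000.0

Step 1: Records with phase = 'deployment' have total budget = 570000
Step 2: Apply multiplier: 570000 × 1.1 = 627000.0
Step 3: Other records total: 601000
Step 4: Final sum = 627000.0 + 601000 = 1228000.0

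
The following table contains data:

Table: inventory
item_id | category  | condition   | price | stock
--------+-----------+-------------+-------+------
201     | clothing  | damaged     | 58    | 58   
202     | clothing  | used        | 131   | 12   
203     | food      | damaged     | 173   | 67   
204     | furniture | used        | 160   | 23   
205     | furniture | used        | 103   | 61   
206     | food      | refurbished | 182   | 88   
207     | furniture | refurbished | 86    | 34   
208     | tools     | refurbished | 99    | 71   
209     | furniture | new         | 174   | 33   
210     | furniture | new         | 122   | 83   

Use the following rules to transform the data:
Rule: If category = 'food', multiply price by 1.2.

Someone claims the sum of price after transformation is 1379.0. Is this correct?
No, the correct result is 1359.0.

Step 1: Calculate the correct sum after transformation
Step 2: Apply multiplier 1.2 to records where category = 'food'
Step 3: Correct result = 1359.0
Step 4: Claimed result = 1379.0
Step 5: 1359.0 ≠ 1379.0
Conclusion: The claimed result is incorrect. The correct answer is 1359.0.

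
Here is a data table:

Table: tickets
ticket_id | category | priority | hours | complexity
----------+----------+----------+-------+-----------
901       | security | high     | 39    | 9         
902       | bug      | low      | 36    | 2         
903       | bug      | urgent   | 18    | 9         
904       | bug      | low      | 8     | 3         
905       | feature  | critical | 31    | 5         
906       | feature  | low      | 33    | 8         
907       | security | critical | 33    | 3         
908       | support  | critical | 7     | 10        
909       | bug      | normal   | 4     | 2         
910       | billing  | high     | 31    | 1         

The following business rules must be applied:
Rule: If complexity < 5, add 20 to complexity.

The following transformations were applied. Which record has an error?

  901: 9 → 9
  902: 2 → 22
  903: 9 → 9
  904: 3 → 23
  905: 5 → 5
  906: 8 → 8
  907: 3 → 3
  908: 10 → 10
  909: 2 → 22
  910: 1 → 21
Record 907 has an error. The correct transformed value should be 23, not 3.

Step 1: Check each record against the rule
Step 2: Record 907 has complexity = 3
Step 3: Since 3 < 5, the bonus should have been applied
Step 4: Correct value = 23, but claimed value = 3
Conclusion: Record 907 has the error.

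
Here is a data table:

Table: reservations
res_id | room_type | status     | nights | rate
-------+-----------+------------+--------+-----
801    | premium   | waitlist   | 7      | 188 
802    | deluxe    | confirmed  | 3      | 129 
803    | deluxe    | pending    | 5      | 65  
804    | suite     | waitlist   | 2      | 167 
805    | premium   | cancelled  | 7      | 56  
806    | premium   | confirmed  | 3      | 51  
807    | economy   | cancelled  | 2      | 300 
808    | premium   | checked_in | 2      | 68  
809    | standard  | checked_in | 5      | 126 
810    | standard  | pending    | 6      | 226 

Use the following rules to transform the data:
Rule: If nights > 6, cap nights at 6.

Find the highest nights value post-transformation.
6

Step 1: Original maximum nights = 7
Step 2: Apply cap at 6
Step 3: 2 records had nights > 6 and were capped
Step 4: Maximum after transformation = 6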